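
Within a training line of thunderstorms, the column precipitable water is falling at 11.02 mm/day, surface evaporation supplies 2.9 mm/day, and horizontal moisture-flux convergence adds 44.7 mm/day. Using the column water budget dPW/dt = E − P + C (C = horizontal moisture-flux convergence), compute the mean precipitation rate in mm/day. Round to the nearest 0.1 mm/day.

dPW/dt = -11.02 mm/day.
P = E + C − dPW/dt = 2.9 + (44.7) − (-11.02) = 58.6 mm/day.

P ≈ 58.6 mm/day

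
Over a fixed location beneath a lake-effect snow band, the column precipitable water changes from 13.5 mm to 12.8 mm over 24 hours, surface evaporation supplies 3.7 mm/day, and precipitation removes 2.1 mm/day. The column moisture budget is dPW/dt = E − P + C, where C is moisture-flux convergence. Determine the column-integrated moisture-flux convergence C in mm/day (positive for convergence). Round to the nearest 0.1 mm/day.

C ≈ -2.3 mm/day

dPW/dt = (12.8 − 13.5) mm / (24/24 day) = -0.700 mm/day.
C = dPW/dt − E + P = (-0.700) − 3.7 + 2.1 = -2.3 mm/day.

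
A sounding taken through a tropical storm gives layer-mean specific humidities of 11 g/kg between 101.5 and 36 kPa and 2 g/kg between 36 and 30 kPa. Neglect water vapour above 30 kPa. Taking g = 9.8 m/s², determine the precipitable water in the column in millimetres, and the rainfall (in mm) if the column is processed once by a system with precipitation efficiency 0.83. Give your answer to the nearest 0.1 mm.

PW ≈ 74.7 mm; rainfall ≈ 62.0 mm

Precipitable water is the column-integrated vapour mass per unit area: PW = (1/g) Σ q̄ Δp, with q in kg/kg and Δp in Pa (1 kg/m² of water = 1 mm).
Layer 101.5–36 kPa: Δp = 655 hPa = 65500 Pa, q̄ = 0.011 kg/kg → 0.011 × 65500 / 9.8 = 73.52 mm
Layer 36–30 kPa: Δp = 60 hPa = 6000 Pa, q̄ = 0.002 kg/kg → 0.002 × 6000 / 9.8 = 1.22 mm
PW = 73.52 + 1.22 = 74.74 ≈ 74.7 mm.
Rainfall = ε × PW = 0.83 × 74.7 = 62.0 mm.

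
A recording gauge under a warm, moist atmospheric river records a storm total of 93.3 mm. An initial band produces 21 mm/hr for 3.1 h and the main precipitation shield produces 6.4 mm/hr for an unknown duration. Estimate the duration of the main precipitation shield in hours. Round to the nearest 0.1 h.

Known phases: 21 × 3.1 = 65.1 mm.
Remaining depth = 93.3 − 65.1 = 28.2 mm.
Duration = 28.2 / 6.4 = 4.4 h.

duration ≈ 4.4 h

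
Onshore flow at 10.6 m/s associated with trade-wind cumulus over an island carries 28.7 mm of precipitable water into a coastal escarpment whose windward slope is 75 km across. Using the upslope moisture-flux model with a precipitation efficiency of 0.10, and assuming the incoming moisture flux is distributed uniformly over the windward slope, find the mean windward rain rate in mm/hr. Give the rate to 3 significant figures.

Incoming column moisture flux per unit ridge length: F = V × PW = 10.6 × 28.7 = 304.22 mm·m/s.
Spread over the 75 km slope with efficiency ε = 0.10: R = ε·F/W = 0.10 × 304.22 / 75000 m = 4.056e-04 mm/s.
R = 4.056e-04 × 3600 = 1.46 mm/hr.

R ≈ 1.46 mm/hr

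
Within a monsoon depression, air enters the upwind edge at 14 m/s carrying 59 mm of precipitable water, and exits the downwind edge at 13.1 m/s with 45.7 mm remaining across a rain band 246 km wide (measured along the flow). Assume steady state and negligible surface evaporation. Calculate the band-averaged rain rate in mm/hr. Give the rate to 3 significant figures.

Column moisture flux per unit crosswind length is F = V × PW.
Inflow: F_in = 14 × 59 = 826 mm·m/s
Outflow: F_out = 13.1 × 45.7 = 598.67 mm·m/s
Steady-state rate R = (F_in − F_out)/L = (826 − 598.67) / 246000 m = 9.241e-04 mm/s.
R = 9.241e-04 × 3600 = 3.33 mm/hr.

R ≈ 3.33 mm/hr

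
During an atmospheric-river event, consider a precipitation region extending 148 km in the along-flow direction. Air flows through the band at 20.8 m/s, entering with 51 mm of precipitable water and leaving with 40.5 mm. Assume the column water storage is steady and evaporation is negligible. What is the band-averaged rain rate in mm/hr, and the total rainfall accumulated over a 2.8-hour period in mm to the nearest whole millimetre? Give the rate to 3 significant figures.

R ≈ 5.31 mm/hr; total ≈ 15 mm

Column moisture flux per unit crosswind length is F = V × PW.
Inflow: F_in = 20.8 × 51 = 1060.8 mm·m/s
Outflow: F_out = 20.8 × 40.5 = 842.4 mm·m/s
Steady-state rate R = (F_in − F_out)/L = (1060.8 − 842.4) / 148000 m = 1.476e-03 mm/s.
R = 1.476e-03 × 3600 = 5.31 mm/hr.
Over 2.8 h: total = 5.31 × 2.8 = 14.868 ≈ 15 mm.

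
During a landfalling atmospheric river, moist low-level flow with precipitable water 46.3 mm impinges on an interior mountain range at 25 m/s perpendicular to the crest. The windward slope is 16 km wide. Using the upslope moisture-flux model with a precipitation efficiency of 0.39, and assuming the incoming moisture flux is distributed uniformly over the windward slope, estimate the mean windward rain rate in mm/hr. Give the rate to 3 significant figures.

Incoming column moisture flux per unit ridge length: F = V × PW = 25 × 46.3 = 1157.5 mm·m/s.
Spread over the 16 km slope with efficiency ε = 0.39: R = ε·F/W = 0.39 × 1157.5 / 16000 m = 2.821e-02 mm/s.
R = 2.821e-02 × 3600 = 102 mm/hr.

R ≈ 102 mm/hr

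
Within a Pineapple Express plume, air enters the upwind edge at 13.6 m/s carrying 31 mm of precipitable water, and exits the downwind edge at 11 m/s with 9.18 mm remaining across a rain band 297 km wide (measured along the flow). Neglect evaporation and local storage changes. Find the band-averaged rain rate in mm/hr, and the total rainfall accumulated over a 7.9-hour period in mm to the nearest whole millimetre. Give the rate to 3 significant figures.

R ≈ 3.89 mm/hr; total ≈ 31 mm

Column moisture flux per unit crosswind length is F = V × PW.
Inflow: F_in = 13.6 × 31 = 421.6 mm·m/s
Outflow: F_out = 11 × 9.18 = 100.98 mm·m/s
Steady-state rate R = (F_in − F_out)/L = (421.6 − 100.98) / 297000 m = 1.080e-03 mm/s.
R = 1.080e-03 × 3600 = 3.89 mm/hr.
Over 7.9 h: total = 3.89 × 7.9 = 30.731 ≈ 31 mm.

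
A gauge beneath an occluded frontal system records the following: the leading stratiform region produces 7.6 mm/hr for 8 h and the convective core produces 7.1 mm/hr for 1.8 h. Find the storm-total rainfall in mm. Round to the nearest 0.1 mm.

total ≈ 73.6 mm

Total = Σ Rᵢ Δtᵢ = 7.6 × 8 + 7.1 × 1.8
      = 60.8 + 12.78 = 73.6 mm.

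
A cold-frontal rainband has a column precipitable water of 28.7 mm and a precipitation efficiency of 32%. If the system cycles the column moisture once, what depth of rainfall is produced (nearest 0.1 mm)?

Rainfall = ε × PW = 0.32 × 28.7 = 9.2 mm.

rainfall ≈ 9.2 mm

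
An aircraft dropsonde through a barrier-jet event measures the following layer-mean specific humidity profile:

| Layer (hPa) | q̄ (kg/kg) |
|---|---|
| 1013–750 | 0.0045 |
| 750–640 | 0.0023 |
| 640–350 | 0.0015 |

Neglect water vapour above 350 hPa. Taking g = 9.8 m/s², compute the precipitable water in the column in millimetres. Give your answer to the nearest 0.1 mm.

PW ≈ 19.1 mm

Precipitable water is the column-integrated vapour mass per unit area: PW = (1/g) Σ q̄ Δp, with q in kg/kg and Δp in Pa (1 kg/m² of water = 1 mm).
Layer 1013–750 hPa: Δp = 263 hPa = 26300 Pa, q̄ = 0.0045 kg/kg → 0.0045 × 26300 / 9.8 = 12.08 mm
Layer 750–640 hPa: Δp = 110 hPa = 11000 Pa, q̄ = 0.0023 kg/kg → 0.0023 × 11000 / 9.8 = 2.58 mm
Layer 640–350 hPa: Δp = 290 hPa = 29000 Pa, q̄ = 0.0015 kg/kg → 0.0015 × 29000 / 9.8 = 4.44 mm
PW = 12.08 + 2.58 + 4.44 = 19.10 ≈ 19.1 mm.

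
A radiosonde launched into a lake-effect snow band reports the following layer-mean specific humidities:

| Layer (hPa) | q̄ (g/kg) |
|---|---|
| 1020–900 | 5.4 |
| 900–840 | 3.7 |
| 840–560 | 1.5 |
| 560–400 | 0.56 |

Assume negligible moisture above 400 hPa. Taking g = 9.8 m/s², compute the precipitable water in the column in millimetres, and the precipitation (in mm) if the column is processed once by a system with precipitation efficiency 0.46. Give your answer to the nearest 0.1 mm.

Precipitable water is the column-integrated vapour mass per unit area: PW = (1/g) Σ q̄ Δp, with q in kg/kg and Δp in Pa (1 kg/m² of water = 1 mm).
Layer 1020–900 hPa: Δp = 120 hPa = 12000 Pa, q̄ = 0.0054 kg/kg → 0.0054 × 12000 / 9.8 = 6.61 mm
Layer 900–840 hPa: Δp = 60 hPa = 6000 Pa, q̄ = 0.0037 kg/kg → 0.0037 × 6000 / 9.8 = 2.27 mm
Layer 840–560 hPa: Δp = 280 hPa = 28000 Pa, q̄ = 0.0015 kg/kg → 0.0015 × 28000 / 9.8 = 4.29 mm
Layer 560–400 hPa: Δp = 160 hPa = 16000 Pa, q̄ = 0.00056 kg/kg → 0.00056 × 16000 / 9.8 = 0.91 mm
PW = 6.61 + 2.27 + 4.29 + 0.91 = 14.08 ≈ 14.1 mm.
Precipitation = ε × PW = 0.46 × 14.1 = 6.5 mm.

PW ≈ 14.1 mm; precipitation ≈ 6.5 mm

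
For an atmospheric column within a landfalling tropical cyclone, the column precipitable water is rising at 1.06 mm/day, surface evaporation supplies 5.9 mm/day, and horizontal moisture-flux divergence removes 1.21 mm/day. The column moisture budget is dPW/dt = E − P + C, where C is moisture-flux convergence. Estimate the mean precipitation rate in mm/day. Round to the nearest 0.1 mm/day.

P ≈ 3.6 mm/day

dPW/dt = +1.06 mm/day.
P = E + C − dPW/dt = 5.9 + (-1.21) − (+1.06) = 3.6 mm/day.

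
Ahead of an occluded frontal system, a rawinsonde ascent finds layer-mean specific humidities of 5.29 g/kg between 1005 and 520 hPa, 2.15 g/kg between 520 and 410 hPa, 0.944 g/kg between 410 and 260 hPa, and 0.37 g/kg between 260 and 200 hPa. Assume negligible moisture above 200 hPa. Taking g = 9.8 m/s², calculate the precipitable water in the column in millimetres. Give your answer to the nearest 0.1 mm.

PW ≈ 30.3 mm

Precipitable water is the column-integrated vapour mass per unit area: PW = (1/g) Σ q̄ Δp, with q in kg/kg and Δp in Pa (1 kg/m² of water = 1 mm).
Layer 1005–520 hPa: Δp = 485 hPa = 48500 Pa, q̄ = 0.00529 kg/kg → 0.00529 × 48500 / 9.8 = 26.18 mm
Layer 520–410 hPa: Δp = 110 hPa = 11000 Pa, q̄ = 0.00215 kg/kg → 0.00215 × 11000 / 9.8 = 2.41 mm
Layer 410–260 hPa: Δp = 150 hPa = 15000 Pa, q̄ = 0.000944 kg/kg → 0.000944 × 15000 / 9.8 = 1.44 mm
Layer 260–200 hPa: Δp = 60 hPa = 6000 Pa, q̄ = 0.00037 kg/kg → 0.00037 × 6000 / 9.8 = 0.23 mm
PW = 26.18 + 2.41 + 1.44 + 0.23 = 30.26 ≈ 30.3 mm.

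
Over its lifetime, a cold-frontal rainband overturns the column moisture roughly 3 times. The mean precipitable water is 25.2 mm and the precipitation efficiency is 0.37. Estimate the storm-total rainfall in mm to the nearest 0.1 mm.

Each cycle deposits ε × PW = 0.37 × 25.2 = 9.324 mm.
Over 3 cycles: 3 × 9.324 = 28.0 mm.

rainfall ≈ 28.0 mm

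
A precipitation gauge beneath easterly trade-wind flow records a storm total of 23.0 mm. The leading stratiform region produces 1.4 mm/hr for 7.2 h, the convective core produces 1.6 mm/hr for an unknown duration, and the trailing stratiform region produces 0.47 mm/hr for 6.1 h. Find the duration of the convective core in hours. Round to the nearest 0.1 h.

Known phases: 1.4 × 7.2 + 0.47 × 6.1 = 10.08 + 2.867 = 12.947 mm.
Remaining depth = 23.0 − 12.947 = 10.053 mm.
Duration = 10.053 / 1.6 = 6.3 h.

duration ≈ 6.3 h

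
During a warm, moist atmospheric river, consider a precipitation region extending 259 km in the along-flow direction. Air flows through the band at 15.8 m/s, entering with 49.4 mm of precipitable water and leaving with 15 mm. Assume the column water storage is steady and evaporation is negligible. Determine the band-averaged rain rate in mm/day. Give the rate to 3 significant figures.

Column moisture flux per unit crosswind length is F = V × PW.
Inflow: F_in = 15.8 × 49.4 = 780.52 mm·m/s
Outflow: F_out = 15.8 × 15 = 237 mm·m/s
Steady-state rate R = (F_in − F_out)/L = (780.52 − 237) / 259000 m = 2.099e-03 mm/s.
R = 2.099e-03 × 3600 × 24 = 181 mm/day.

R ≈ 181 mm/day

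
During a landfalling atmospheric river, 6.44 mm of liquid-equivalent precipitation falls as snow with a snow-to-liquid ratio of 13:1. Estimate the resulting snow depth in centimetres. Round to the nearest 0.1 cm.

Snow depth = liquid × ratio = 6.44 mm × 13 = 83.72 mm = 8.4 cm.

snow depth ≈ 8.4 cm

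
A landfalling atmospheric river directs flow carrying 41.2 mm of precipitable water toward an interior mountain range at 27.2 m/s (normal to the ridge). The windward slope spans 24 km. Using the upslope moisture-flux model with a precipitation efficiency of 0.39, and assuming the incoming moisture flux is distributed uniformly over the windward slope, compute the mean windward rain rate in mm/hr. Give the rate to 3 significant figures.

R ≈ 65.6 mm/hr

Incoming column moisture flux per unit ridge length: F = V × PW = 27.2 × 41.2 = 1120.64 mm·m/s.
Spread over the 24 km slope with efficiency ε = 0.39: R = ε·F/W = 0.39 × 1120.64 / 24000 m = 1.821e-02 mm/s.
R = 1.821e-02 × 3600 = 65.6 mm/hr.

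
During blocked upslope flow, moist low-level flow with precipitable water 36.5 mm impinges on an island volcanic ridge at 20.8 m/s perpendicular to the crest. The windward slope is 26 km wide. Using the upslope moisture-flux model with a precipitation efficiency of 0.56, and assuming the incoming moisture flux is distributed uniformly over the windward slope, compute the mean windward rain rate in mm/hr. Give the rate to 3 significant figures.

R ≈ 58.9 mm/hr

Incoming column moisture flux per unit ridge length: F = V × PW = 20.8 × 36.5 = 759.2 mm·m/s.
Spread over the 26 km slope with efficiency ε = 0.56: R = ε·F/W = 0.56 × 759.2 / 26000 m = 1.635e-02 mm/s.
R = 1.635e-02 × 3600 = 58.9 mm/hr.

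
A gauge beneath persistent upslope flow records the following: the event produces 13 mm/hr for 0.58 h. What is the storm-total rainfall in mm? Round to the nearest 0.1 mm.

Total = Σ Rᵢ Δtᵢ = 13 × 0.58
      = 7.54 = 7.5 mm.

total ≈ 7.5 mm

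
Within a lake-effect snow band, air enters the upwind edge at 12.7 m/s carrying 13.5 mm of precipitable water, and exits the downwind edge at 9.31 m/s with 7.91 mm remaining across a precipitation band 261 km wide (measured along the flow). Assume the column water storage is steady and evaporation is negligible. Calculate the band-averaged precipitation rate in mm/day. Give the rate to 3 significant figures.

R ≈ 32.4 mm/day

Column moisture flux per unit crosswind length is F = V × PW.
Inflow: F_in = 12.7 × 13.5 = 171.45 mm·m/s
Outflow: F_out = 9.31 × 7.91 = 73.6421 mm·m/s
Steady-state rate R = (F_in − F_out)/L = (171.45 − 73.6421) / 261000 m = 3.747e-04 mm/s.
R = 3.747e-04 × 3600 × 24 = 32.4 mm/day.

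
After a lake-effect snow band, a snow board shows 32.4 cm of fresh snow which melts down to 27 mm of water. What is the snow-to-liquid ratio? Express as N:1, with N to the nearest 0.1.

ratio ≈ 12.0

Ratio = snow depth / SWE = 324 mm / 27 mm = 12.0, i.e. 12.0:1.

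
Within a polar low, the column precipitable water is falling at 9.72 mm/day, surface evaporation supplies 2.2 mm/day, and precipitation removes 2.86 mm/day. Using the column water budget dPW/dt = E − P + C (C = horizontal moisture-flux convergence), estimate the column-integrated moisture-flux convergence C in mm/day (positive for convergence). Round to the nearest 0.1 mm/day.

C ≈ -9.1 mm/day

dPW/dt = -9.72 mm/day.
C = dPW/dt − E + P = (-9.72) − 2.2 + 2.86 = -9.1 mm/day.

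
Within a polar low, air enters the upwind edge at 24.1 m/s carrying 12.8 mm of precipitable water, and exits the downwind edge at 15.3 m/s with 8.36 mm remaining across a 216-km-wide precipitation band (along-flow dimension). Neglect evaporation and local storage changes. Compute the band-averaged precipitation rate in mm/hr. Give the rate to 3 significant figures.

R ≈ 3.01 mm/hr

Column moisture flux per unit crosswind length is F = V × PW.
Inflow: F_in = 24.1 × 12.8 = 308.48 mm·m/s
Outflow: F_out = 15.3 × 8.36 = 127.908 mm·m/s
Steady-state rate R = (F_in − F_out)/L = (308.48 − 127.908) / 216000 m = 8.360e-04 mm/s.
R = 8.360e-04 × 3600 = 3.01 mm/hr.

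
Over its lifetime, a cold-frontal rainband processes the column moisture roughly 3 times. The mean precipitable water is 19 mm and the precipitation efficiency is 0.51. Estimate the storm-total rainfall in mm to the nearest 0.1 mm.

Each cycle deposits ε × PW = 0.51 × 19 = 9.69 mm.
Over 3 cycles: 3 × 9.69 = 29.1 mm.

rainfall ≈ 29.1 mm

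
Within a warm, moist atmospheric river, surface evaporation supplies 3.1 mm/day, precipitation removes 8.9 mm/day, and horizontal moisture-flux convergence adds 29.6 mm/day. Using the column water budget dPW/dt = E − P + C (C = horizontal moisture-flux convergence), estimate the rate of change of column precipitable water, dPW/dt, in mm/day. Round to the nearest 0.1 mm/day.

dPW/dt = E − P + C = 3.1 − 8.9 + (29.6) = 23.8 mm/day.

dPW/dt ≈ 23.8 mm/day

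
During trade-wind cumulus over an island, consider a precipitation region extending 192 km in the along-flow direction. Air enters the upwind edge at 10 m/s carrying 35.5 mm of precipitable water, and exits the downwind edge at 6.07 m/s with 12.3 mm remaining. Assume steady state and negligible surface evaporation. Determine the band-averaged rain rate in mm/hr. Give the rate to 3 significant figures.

R ≈ 5.26 mm/hr

Column moisture flux per unit crosswind length is F = V × PW.
Inflow: F_in = 10 × 35.5 = 355 mm·m/s
Outflow: F_out = 6.07 × 12.3 = 74.661 mm·m/s
Steady-state rate R = (F_in − F_out)/L = (355 − 74.661) / 192000 m = 1.460e-03 mm/s.
R = 1.460e-03 × 3600 = 5.26 mm/hr.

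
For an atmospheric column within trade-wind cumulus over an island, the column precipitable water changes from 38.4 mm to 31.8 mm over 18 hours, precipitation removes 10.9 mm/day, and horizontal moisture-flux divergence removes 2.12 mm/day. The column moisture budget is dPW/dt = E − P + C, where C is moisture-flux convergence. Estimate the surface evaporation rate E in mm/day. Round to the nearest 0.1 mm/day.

dPW/dt = (31.8 − 38.4) mm / (18/24 day) = -8.800 mm/day.
E = dPW/dt + P − C = (-8.800) + 10.9 − (-2.12) = 4.2 mm/day.

E ≈ 4.2 mm/day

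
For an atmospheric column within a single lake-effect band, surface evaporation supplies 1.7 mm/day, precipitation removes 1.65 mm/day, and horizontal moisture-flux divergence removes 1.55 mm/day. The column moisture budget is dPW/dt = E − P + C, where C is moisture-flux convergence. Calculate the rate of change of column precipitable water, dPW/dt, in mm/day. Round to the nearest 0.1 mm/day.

dPW/dt ≈ -1.5 mm/day

dPW/dt = E − P + C = 1.7 − 1.65 + (-1.55) = -1.5 mm/day.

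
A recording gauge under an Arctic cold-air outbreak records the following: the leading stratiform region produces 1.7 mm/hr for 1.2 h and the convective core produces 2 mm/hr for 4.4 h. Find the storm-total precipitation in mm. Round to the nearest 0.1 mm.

Total = Σ Rᵢ Δtᵢ = 1.7 × 1.2 + 2 × 4.4
      = 2.04 + 8.8 = 10.8 mm.

total ≈ 10.8 mm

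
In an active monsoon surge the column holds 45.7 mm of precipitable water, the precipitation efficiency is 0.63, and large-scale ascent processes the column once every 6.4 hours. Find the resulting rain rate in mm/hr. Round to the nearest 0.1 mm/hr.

R ≈ 4.5 mm/hr

Each overturning extracts ε × PW = 0.63 × 45.7 = 28.791 mm.
Rate = ε·PW / τ = 28.791 / 6.4 h = 4.5 mm/hr.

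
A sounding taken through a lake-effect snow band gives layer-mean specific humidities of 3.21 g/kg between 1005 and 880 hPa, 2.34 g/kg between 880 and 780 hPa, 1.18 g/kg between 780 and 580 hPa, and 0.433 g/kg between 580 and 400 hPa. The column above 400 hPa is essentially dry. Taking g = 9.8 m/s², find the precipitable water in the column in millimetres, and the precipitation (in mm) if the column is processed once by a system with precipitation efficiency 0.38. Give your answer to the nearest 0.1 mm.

PW ≈ 9.7 mm; precipitation ≈ 3.7 mm

Precipitable water is the column-integrated vapour mass per unit area: PW = (1/g) Σ q̄ Δp, with q in kg/kg and Δp in Pa (1 kg/m² of water = 1 mm).
Layer 1005–880 hPa: Δp = 125 hPa = 12500 Pa, q̄ = 0.00321 kg/kg → 0.00321 × 12500 / 9.8 = 4.09 mm
Layer 880–780 hPa: Δp = 100 hPa = 10000 Pa, q̄ = 0.00234 kg/kg → 0.00234 × 10000 / 9.8 = 2.39 mm
Layer 780–580 hPa: Δp = 200 hPa = 20000 Pa, q̄ = 0.00118 kg/kg → 0.00118 × 20000 / 9.8 = 2.41 mm
Layer 580–400 hPa: Δp = 180 hPa = 18000 Pa, q̄ = 0.000433 kg/kg → 0.000433 × 18000 / 9.8 = 0.80 mm
PW = 4.09 + 2.39 + 2.41 + 0.80 = 9.69 ≈ 9.7 mm.
Precipitation = ε × PW = 0.38 × 9.7 = 3.7 mm.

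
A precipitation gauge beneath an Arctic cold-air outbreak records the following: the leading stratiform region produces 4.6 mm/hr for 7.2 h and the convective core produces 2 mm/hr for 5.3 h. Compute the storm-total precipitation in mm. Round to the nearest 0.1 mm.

total ≈ 43.7 mm

Total = Σ Rᵢ Δtᵢ = 4.6 × 7.2 + 2 × 5.3
      = 33.12 + 10.6 = 43.7 mm.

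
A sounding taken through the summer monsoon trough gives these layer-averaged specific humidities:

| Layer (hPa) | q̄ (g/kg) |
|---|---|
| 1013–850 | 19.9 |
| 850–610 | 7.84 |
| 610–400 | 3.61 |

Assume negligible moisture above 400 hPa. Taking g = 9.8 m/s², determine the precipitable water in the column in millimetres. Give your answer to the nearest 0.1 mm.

Precipitable water is the column-integrated vapour mass per unit area: PW = (1/g) Σ q̄ Δp, with q in kg/kg and Δp in Pa (1 kg/m² of water = 1 mm).
Layer 1013–850 hPa: Δp = 163 hPa = 16300 Pa, q̄ = 0.0199 kg/kg → 0.0199 × 16300 / 9.8 = 33.10 mm
Layer 850–610 hPa: Δp = 240 hPa = 24000 Pa, q̄ = 0.00784 kg/kg → 0.00784 × 24000 / 9.8 = 19.20 mm
Layer 610–400 hPa: Δp = 210 hPa = 21000 Pa, q̄ = 0.00361 kg/kg → 0.00361 × 21000 / 9.8 = 7.74 mm
PW = 33.10 + 19.20 + 7.74 = 60.04 ≈ 60.0 mm.

PW ≈ 60.0 mm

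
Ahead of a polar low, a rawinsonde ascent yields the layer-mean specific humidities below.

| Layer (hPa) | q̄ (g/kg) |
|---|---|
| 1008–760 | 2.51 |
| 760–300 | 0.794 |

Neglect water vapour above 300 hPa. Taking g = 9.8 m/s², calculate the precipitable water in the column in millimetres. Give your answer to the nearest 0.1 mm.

Precipitable water is the column-integrated vapour mass per unit area: PW = (1/g) Σ q̄ Δp, with q in kg/kg and Δp in Pa (1 kg/m² of water = 1 mm).
Layer 1008–760 hPa: Δp = 248 hPa = 24800 Pa, q̄ = 0.00251 kg/kg → 0.00251 × 24800 / 9.8 = 6.35 mm
Layer 760–300 hPa: Δp = 460 hPa = 46000 Pa, q̄ = 0.000794 kg/kg → 0.000794 × 46000 / 9.8 = 3.73 mm
PW = 6.35 + 3.73 = 10.08 ≈ 10.1 mm.

PW ≈ 10.1 mm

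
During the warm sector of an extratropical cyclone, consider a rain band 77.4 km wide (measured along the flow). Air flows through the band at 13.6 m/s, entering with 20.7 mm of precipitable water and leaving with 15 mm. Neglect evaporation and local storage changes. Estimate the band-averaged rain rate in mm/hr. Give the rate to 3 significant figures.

R ≈ 3.61 mm/hr

Column moisture flux per unit crosswind length is F = V × PW.
Inflow: F_in = 13.6 × 20.7 = 281.52 mm·m/s
Outflow: F_out = 13.6 × 15 = 204 mm·m/s
Steady-state rate R = (F_in − F_out)/L = (281.52 − 204) / 77400 m = 1.002e-03 mm/s.
R = 1.002e-03 × 3600 = 3.61 mm/hr.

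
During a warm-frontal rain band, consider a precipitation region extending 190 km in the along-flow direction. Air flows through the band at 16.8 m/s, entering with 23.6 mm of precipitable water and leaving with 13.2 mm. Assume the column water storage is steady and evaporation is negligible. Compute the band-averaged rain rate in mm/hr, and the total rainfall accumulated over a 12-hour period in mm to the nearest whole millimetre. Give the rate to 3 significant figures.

Column moisture flux per unit crosswind length is F = V × PW.
Inflow: F_in = 16.8 × 23.6 = 396.48 mm·m/s
Outflow: F_out = 16.8 × 13.2 = 221.76 mm·m/s
Steady-state rate R = (F_in − F_out)/L = (396.48 − 221.76) / 190000 m = 9.196e-04 mm/s.
R = 9.196e-04 × 3600 = 3.31 mm/hr.
Over 12 h: total = 3.31 × 12 = 39.72 ≈ 40 mm.

R ≈ 3.31 mm/hr; total ≈ 40 mm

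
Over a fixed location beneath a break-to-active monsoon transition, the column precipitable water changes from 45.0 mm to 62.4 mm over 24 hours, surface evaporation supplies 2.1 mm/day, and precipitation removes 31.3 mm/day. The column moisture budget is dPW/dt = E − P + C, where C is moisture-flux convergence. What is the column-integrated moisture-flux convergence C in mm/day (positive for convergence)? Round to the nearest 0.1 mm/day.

dPW/dt = (62.4 − 45.0) mm / (24/24 day) = +17.400 mm/day.
C = dPW/dt − E + P = (+17.400) − 2.1 + 31.3 = 46.6 mm/day.

C ≈ 46.6 mm/day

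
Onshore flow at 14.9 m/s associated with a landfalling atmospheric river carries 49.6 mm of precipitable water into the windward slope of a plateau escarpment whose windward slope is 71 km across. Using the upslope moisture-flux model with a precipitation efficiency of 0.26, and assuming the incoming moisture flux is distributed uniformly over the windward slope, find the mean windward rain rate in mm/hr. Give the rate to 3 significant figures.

Incoming column moisture flux per unit ridge length: F = V × PW = 14.9 × 49.6 = 739.04 mm·m/s.
Spread over the 71 km slope with efficiency ε = 0.26: R = ε·F/W = 0.26 × 739.04 / 71000 m = 2.706e-03 mm/s.
R = 2.706e-03 × 3600 = 9.74 mm/hr.

R ≈ 9.74 mm/hr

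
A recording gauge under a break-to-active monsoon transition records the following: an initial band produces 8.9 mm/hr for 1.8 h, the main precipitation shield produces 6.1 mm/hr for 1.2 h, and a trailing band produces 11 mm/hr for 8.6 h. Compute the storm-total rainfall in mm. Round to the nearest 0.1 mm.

total ≈ 117.9 mm

Total = Σ Rᵢ Δtᵢ = 8.9 × 1.8 + 6.1 × 1.2 + 11 × 8.6
      = 16.02 + 7.32 + 94.6 = 117.9 mm.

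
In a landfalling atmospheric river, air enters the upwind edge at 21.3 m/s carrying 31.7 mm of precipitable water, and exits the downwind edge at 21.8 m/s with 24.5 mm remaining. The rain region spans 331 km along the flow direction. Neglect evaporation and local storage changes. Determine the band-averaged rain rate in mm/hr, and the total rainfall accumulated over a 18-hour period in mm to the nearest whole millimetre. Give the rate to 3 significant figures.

R ≈ 1.53 mm/hr; total ≈ 28 mm

Column moisture flux per unit crosswind length is F = V × PW.
Inflow: F_in = 21.3 × 31.7 = 675.21 mm·m/s
Outflow: F_out = 21.8 × 24.5 = 534.1 mm·m/s
Steady-state rate R = (F_in − F_out)/L = (675.21 − 534.1) / 331000 m = 4.263e-04 mm/s.
R = 4.263e-04 × 3600 = 1.53 mm/hr.
Over 18 h: total = 1.53 × 18 = 27.54 ≈ 28 mm.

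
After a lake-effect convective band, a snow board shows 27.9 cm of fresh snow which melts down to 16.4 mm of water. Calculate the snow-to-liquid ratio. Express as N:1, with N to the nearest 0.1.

Ratio = snow depth / SWE = 279 mm / 16.4 mm = 17.0, i.e. 17.0:1.

ratio ≈ 17.0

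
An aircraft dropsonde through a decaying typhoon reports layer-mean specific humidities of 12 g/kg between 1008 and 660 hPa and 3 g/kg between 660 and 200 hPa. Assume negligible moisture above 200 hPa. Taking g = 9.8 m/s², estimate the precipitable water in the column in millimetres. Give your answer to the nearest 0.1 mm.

PW ≈ 56.7 mm

Precipitable water is the column-integrated vapour mass per unit area: PW = (1/g) Σ q̄ Δp, with q in kg/kg and Δp in Pa (1 kg/m² of water = 1 mm).
Layer 1008–660 hPa: Δp = 348 hPa = 34800 Pa, q̄ = 0.012 kg/kg → 0.012 × 34800 / 9.8 = 42.61 mm
Layer 660–200 hPa: Δp = 460 hPa = 46000 Pa, q̄ = 0.003 kg/kg → 0.003 × 46000 / 9.8 = 14.08 mm
PW = 42.61 + 14.08 = 56.69 ≈ 56.7 mm.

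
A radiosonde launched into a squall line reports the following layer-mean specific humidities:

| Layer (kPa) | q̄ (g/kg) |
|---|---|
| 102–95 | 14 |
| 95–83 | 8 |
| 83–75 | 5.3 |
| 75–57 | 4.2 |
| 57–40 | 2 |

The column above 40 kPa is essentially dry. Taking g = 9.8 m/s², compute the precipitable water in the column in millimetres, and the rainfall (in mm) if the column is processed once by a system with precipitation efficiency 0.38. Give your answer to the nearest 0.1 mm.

Precipitable water is the column-integrated vapour mass per unit area: PW = (1/g) Σ q̄ Δp, with q in kg/kg and Δp in Pa (1 kg/m² of water = 1 mm).
Layer 102–95 kPa: Δp = 70 hPa = 7000 Pa, q̄ = 0.014 kg/kg → 0.014 × 7000 / 9.8 = 10.00 mm
Layer 95–83 kPa: Δp = 120 hPa = 12000 Pa, q̄ = 0.008 kg/kg → 0.008 × 12000 / 9.8 = 9.80 mm
Layer 83–75 kPa: Δp = 80 hPa = 8000 Pa, q̄ = 0.0053 kg/kg → 0.0053 × 8000 / 9.8 = 4.33 mm
Layer 75–57 kPa: Δp = 180 hPa = 18000 Pa, q̄ = 0.0042 kg/kg → 0.0042 × 18000 / 9.8 = 7.71 mm
Layer 57–40 kPa: Δp = 170 hPa = 17000 Pa, q̄ = 0.002 kg/kg → 0.002 × 17000 / 9.8 = 3.47 mm
PW = 10.00 + 9.80 + 4.33 + 7.71 + 3.47 = 35.31 ≈ 35.3 mm.
Rainfall = ε × PW = 0.38 × 35.3 = 13.4 mm.

PW ≈ 35.3 mm; rainfall ≈ 13.4 mm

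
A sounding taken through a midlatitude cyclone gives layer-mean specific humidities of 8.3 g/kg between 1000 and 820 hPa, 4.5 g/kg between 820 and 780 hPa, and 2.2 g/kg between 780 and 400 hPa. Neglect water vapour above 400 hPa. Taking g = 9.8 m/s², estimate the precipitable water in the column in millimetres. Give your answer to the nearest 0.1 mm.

Precipitable water is the column-integrated vapour mass per unit area: PW = (1/g) Σ q̄ Δp, with q in kg/kg and Δp in Pa (1 kg/m² of water = 1 mm).
Layer 1000–820 hPa: Δp = 180 hPa = 18000 Pa, q̄ = 0.0083 kg/kg → 0.0083 × 18000 / 9.8 = 15.24 mm
Layer 820–780 hPa: Δp = 40 hPa = 4000 Pa, q̄ = 0.0045 kg/kg → 0.0045 × 4000 / 9.8 = 1.84 mm
Layer 780–400 hPa: Δp = 380 hPa = 38000 Pa, q̄ = 0.0022 kg/kg → 0.0022 × 38000 / 9.8 = 8.53 mm
PW = 15.24 + 1.84 + 8.53 = 25.61 ≈ 25.6 mm.

PW ≈ 25.6 mm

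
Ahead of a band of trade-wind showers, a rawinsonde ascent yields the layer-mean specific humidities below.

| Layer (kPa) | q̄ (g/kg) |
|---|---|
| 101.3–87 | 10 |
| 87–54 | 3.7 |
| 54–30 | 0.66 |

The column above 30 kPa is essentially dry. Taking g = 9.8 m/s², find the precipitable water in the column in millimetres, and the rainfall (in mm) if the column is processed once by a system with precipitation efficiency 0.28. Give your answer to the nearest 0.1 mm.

Precipitable water is the column-integrated vapour mass per unit area: PW = (1/g) Σ q̄ Δp, with q in kg/kg and Δp in Pa (1 kg/m² of water = 1 mm).
Layer 101.3–87 kPa: Δp = 143 hPa = 14300 Pa, q̄ = 0.01 kg/kg → 0.01 × 14300 / 9.8 = 14.59 mm
Layer 87–54 kPa: Δp = 330 hPa = 33000 Pa, q̄ = 0.0037 kg/kg → 0.0037 × 33000 / 9.8 = 12.46 mm
Layer 54–30 kPa: Δp = 240 hPa = 24000 Pa, q̄ = 0.00066 kg/kg → 0.00066 × 24000 / 9.8 = 1.62 mm
PW = 14.59 + 12.46 + 1.62 = 28.67 ≈ 28.7 mm.
Rainfall = ε × PW = 0.28 × 28.7 = 8.0 mm.

PW ≈ 28.7 mm; rainfall ≈ 8.0 mm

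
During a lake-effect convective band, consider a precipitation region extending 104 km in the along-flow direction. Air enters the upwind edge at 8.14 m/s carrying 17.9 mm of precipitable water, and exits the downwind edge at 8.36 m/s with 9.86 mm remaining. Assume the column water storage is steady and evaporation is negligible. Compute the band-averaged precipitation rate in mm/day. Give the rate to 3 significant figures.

Column moisture flux per unit crosswind length is F = V × PW.
Inflow: F_in = 8.14 × 17.9 = 145.706 mm·m/s
Outflow: F_out = 8.36 × 9.86 = 82.4296 mm·m/s
Steady-state rate R = (F_in − F_out)/L = (145.706 − 82.4296) / 104000 m = 6.084e-04 mm/s.
R = 6.084e-04 × 3600 × 24 = 52.6 mm/day.

R ≈ 52.6 mm/day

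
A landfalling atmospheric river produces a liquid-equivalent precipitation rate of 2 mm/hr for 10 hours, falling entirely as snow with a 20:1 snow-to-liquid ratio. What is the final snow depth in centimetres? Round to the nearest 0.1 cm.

Liquid-equivalent depth = 2 × 10 = 20 mm.
Snow depth = 20 mm × 20 = 400 mm = 40.0 cm.

snow depth ≈ 40.0 cm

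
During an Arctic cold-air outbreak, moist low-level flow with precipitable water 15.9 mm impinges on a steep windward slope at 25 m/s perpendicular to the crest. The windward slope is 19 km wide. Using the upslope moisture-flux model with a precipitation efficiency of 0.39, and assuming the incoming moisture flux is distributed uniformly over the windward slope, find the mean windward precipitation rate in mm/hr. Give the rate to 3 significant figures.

Incoming column moisture flux per unit ridge length: F = V × PW = 25 × 15.9 = 397.5 mm·m/s.
Spread over the 19 km slope with efficiency ε = 0.39: R = ε·F/W = 0.39 × 397.5 / 19000 m = 8.159e-03 mm/s.
R = 8.159e-03 × 3600 = 29.4 mm/hr.

R ≈ 29.4 mm/hr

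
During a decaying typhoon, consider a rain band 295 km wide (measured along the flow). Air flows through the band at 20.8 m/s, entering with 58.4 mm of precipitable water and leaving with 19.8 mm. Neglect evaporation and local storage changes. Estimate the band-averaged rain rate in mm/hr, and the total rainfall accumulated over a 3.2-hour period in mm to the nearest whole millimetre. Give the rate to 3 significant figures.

R ≈ 9.80 mm/hr; total ≈ 31 mm

Column moisture flux per unit crosswind length is F = V × PW.
Inflow: F_in = 20.8 × 58.4 = 1214.72 mm·m/s
Outflow: F_out = 20.8 × 19.8 = 411.84 mm·m/s
Steady-state rate R = (F_in − F_out)/L = (1214.72 − 411.84) / 295000 m = 2.722e-03 mm/s.
R = 2.722e-03 × 3600 = 9.80 mm/hr.
Over 3.2 h: total = 9.80 × 3.2 = 31.36 ≈ 31 mm.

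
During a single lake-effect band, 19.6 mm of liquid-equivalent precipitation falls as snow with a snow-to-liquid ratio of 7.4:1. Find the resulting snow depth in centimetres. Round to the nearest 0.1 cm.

Snow depth = liquid × ratio = 19.6 mm × 7.4 = 145.04 mm = 14.5 cm.

snow depth ≈ 14.5 cm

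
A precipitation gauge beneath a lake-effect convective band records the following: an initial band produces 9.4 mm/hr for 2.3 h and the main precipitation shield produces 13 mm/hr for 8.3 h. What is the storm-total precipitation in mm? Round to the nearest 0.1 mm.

Total = Σ Rᵢ Δtᵢ = 9.4 × 2.3 + 13 × 8.3
      = 21.62 + 107.9 = 129.5 mm.

total ≈ 129.5 mm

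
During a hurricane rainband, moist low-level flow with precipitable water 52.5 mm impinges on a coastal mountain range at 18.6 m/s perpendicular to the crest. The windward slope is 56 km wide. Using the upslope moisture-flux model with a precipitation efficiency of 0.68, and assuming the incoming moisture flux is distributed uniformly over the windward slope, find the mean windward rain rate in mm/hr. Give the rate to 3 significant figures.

Incoming column moisture flux per unit ridge length: F = V × PW = 18.6 × 52.5 = 976.5 mm·m/s.
Spread over the 56 km slope with efficiency ε = 0.68: R = ε·F/W = 0.68 × 976.5 / 56000 m = 1.186e-02 mm/s.
R = 1.186e-02 × 3600 = 42.7 mm/hr.

R ≈ 42.7 mm/hr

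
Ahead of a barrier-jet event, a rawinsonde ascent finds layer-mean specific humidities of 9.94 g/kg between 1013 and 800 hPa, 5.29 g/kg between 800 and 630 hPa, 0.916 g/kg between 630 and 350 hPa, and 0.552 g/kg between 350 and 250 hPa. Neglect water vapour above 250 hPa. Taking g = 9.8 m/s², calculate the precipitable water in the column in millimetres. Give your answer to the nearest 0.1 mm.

PW ≈ 34.0 mm

Precipitable water is the column-integrated vapour mass per unit area: PW = (1/g) Σ q̄ Δp, with q in kg/kg and Δp in Pa (1 kg/m² of water = 1 mm).
Layer 1013–800 hPa: Δp = 213 hPa = 21300 Pa, q̄ = 0.00994 kg/kg → 0.00994 × 21300 / 9.8 = 21.60 mm
Layer 800–630 hPa: Δp = 170 hPa = 17000 Pa, q̄ = 0.00529 kg/kg → 0.00529 × 17000 / 9.8 = 9.18 mm
Layer 630–350 hPa: Δp = 280 hPa = 28000 Pa, q̄ = 0.000916 kg/kg → 0.000916 × 28000 / 9.8 = 2.62 mm
Layer 350–250 hPa: Δp = 100 hPa = 10000 Pa, q̄ = 0.000552 kg/kg → 0.000552 × 10000 / 9.8 = 0.56 mm
PW = 21.60 + 9.18 + 2.62 + 0.56 = 33.96 ≈ 34.0 mm.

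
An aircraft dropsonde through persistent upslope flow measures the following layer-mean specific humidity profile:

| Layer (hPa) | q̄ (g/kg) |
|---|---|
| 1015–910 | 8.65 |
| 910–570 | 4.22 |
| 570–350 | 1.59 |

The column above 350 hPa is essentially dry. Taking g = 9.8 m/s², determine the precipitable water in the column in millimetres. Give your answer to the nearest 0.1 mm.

PW ≈ 27.5 mm

Precipitable water is the column-integrated vapour mass per unit area: PW = (1/g) Σ q̄ Δp, with q in kg/kg and Δp in Pa (1 kg/m² of water = 1 mm).
Layer 1015–910 hPa: Δp = 105 hPa = 10500 Pa, q̄ = 0.00865 kg/kg → 0.00865 × 10500 / 9.8 = 9.27 mm
Layer 910–570 hPa: Δp = 340 hPa = 34000 Pa, q̄ = 0.00422 kg/kg → 0.00422 × 34000 / 9.8 = 14.64 mm
Layer 570–350 hPa: Δp = 220 hPa = 22000 Pa, q̄ = 0.00159 kg/kg → 0.00159 × 22000 / 9.8 = 3.57 mm
PW = 9.27 + 14.64 + 3.57 = 27.48 ≈ 27.5 mm.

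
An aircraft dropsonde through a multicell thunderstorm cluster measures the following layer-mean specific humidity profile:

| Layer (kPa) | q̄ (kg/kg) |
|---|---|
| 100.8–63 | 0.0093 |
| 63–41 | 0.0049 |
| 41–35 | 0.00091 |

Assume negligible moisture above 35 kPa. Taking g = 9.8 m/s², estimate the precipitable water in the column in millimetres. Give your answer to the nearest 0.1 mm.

PW ≈ 47.4 mm

Precipitable water is the column-integrated vapour mass per unit area: PW = (1/g) Σ q̄ Δp, with q in kg/kg and Δp in Pa (1 kg/m² of water = 1 mm).
Layer 100.8–63 kPa: Δp = 378 hPa = 37800 Pa, q̄ = 0.0093 kg/kg → 0.0093 × 37800 / 9.8 = 35.87 mm
Layer 63–41 kPa: Δp = 220 hPa = 22000 Pa, q̄ = 0.0049 kg/kg → 0.0049 × 22000 / 9.8 = 11.00 mm
Layer 41–35 kPa: Δp = 60 hPa = 6000 Pa, q̄ = 0.00091 kg/kg → 0.00091 × 6000 / 9.8 = 0.56 mm
PW = 35.87 + 11.00 + 0.56 = 47.43 ≈ 47.4 mm.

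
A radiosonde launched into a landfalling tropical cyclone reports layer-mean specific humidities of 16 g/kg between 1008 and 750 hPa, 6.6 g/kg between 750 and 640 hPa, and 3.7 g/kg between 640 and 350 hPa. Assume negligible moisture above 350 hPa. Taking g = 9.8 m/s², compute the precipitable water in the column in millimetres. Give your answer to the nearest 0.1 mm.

Precipitable water is the column-integrated vapour mass per unit area: PW = (1/g) Σ q̄ Δp, with q in kg/kg and Δp in Pa (1 kg/m² of water = 1 mm).
Layer 1008–750 hPa: Δp = 258 hPa = 25800 Pa, q̄ = 0.016 kg/kg → 0.016 × 25800 / 9.8 = 42.12 mm
Layer 750–640 hPa: Δp = 110 hPa = 11000 Pa, q̄ = 0.0066 kg/kg → 0.0066 × 11000 / 9.8 = 7.41 mm
Layer 640–350 hPa: Δp = 290 hPa = 29000 Pa, q̄ = 0.0037 kg/kg → 0.0037 × 29000 / 9.8 = 10.95 mm
PW = 42.12 + 7.41 + 10.95 = 60.48 ≈ 60.5 mm.

PW ≈ 60.5 mm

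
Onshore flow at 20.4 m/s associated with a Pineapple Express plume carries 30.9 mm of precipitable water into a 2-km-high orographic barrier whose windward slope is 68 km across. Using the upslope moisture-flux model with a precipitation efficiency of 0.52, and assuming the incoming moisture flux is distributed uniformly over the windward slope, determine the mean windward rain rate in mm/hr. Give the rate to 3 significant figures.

Incoming column moisture flux per unit ridge length: F = V × PW = 20.4 × 30.9 = 630.36 mm·m/s.
Spread over the 68 km slope with efficiency ε = 0.52: R = ε·F/W = 0.52 × 630.36 / 68000 m = 4.820e-03 mm/s.
R = 4.820e-03 × 3600 = 17.4 mm/hr.

R ≈ 17.4 mm/hr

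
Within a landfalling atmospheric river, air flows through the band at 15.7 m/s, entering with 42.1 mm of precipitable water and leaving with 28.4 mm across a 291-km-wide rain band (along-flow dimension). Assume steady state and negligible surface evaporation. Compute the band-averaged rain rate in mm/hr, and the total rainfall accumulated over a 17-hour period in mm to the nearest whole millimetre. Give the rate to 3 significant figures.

R ≈ 2.66 mm/hr; total ≈ 45 mm

Column moisture flux per unit crosswind length is F = V × PW.
Inflow: F_in = 15.7 × 42.1 = 660.97 mm·m/s
Outflow: F_out = 15.7 × 28.4 = 445.88 mm·m/s
Steady-state rate R = (F_in − F_out)/L = (660.97 − 445.88) / 291000 m = 7.391e-04 mm/s.
R = 7.391e-04 × 3600 = 2.66 mm/hr.
Over 17 h: total = 2.66 × 17 = 45.22 ≈ 45 mm.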